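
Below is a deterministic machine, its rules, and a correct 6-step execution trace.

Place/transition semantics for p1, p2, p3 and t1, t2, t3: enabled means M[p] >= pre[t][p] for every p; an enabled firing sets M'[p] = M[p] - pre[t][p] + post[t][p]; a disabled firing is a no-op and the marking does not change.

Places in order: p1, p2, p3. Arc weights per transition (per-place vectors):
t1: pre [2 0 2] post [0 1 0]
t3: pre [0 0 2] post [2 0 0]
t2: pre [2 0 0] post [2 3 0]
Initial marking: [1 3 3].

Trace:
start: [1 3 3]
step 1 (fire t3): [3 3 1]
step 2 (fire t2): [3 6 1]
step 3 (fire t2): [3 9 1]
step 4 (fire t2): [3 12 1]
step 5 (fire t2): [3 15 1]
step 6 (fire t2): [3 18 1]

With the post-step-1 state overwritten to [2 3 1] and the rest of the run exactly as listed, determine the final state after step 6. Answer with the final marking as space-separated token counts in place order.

state after step 1 := [2 3 1]
step 2 (fire t2): [2 6 1]
step 3 (fire t2): [2 9 1]
step 4 (fire t2): [2 12 1]
step 5 (fire t2): [2 15 1]
step 6 (fire t2): [2 18 1]

2 18 1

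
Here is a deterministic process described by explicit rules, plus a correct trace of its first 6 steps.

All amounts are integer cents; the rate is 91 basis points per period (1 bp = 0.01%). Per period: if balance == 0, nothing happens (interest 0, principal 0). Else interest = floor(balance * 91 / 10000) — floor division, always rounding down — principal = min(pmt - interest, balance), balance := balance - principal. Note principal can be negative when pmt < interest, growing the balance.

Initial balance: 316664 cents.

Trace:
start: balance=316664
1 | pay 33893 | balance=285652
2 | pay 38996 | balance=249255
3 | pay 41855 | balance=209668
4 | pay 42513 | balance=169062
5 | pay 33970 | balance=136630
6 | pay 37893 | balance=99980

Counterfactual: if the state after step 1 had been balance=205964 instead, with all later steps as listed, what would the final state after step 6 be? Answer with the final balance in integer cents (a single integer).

16600

state after step 1 := balance=205964
2 | pay 38996 | balance=168842
3 | pay 41855 | balance=128523
4 | pay 42513 | balance=87179
5 | pay 33970 | balance=54002
6 | pay 37893 | balance=16600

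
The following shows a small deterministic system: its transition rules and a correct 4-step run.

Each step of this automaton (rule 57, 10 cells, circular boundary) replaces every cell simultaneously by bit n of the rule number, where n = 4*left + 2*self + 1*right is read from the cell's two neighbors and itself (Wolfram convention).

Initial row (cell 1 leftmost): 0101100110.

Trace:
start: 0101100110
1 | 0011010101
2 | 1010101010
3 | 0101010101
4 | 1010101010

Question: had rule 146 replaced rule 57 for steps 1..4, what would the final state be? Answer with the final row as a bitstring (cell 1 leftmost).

(re-executing steps 1..4 under rule 146; state before step 1: 0101100110)
1 | 1000011001
2 | 0100100110
3 | 1011011001
4 | 0000000110

0000000110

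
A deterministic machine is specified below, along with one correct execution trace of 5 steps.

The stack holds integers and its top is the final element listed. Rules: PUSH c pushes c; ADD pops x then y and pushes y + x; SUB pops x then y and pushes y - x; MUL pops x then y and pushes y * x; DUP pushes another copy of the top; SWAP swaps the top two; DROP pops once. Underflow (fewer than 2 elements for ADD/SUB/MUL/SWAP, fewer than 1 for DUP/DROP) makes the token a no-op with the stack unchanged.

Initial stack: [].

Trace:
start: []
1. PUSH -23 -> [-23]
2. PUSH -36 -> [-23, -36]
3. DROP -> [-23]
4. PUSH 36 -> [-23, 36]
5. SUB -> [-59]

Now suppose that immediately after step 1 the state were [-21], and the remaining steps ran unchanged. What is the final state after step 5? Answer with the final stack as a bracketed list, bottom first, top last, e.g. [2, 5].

state after step 1 := [-21]
2. PUSH -36 -> [-21, -36]
3. DROP -> [-21]
4. PUSH 36 -> [-21, 36]
5. SUB -> [-57]

[-57]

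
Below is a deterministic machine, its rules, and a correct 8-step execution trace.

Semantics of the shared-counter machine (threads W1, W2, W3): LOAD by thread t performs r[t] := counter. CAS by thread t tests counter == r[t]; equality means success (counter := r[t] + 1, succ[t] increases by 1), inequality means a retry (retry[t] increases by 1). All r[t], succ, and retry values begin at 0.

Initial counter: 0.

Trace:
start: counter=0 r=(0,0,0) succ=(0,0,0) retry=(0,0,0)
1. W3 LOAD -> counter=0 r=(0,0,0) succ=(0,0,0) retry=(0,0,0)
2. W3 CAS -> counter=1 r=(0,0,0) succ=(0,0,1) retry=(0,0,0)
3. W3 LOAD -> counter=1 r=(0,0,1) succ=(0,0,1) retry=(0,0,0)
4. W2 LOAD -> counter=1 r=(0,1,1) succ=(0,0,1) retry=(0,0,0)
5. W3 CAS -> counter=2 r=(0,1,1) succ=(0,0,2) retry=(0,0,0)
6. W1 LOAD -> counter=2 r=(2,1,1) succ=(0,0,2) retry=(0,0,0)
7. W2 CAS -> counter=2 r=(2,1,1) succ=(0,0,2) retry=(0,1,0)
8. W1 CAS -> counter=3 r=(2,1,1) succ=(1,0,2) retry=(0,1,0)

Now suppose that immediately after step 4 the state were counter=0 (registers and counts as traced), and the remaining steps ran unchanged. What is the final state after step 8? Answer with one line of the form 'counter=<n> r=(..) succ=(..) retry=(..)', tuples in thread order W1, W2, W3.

counter=1 r=(0,1,1) succ=(1,0,1) retry=(0,1,1)

state after step 4 := counter=0 r=(0,1,1) succ=(0,0,1) retry=(0,0,0)
5. W3 CAS -> counter=0 r=(0,1,1) succ=(0,0,1) retry=(0,0,1)
6. W1 LOAD -> counter=0 r=(0,1,1) succ=(0,0,1) retry=(0,0,1)
7. W2 CAS -> counter=0 r=(0,1,1) succ=(0,0,1) retry=(0,1,1)
8. W1 CAS -> counter=1 r=(0,1,1) succ=(1,0,1) retry=(0,1,1)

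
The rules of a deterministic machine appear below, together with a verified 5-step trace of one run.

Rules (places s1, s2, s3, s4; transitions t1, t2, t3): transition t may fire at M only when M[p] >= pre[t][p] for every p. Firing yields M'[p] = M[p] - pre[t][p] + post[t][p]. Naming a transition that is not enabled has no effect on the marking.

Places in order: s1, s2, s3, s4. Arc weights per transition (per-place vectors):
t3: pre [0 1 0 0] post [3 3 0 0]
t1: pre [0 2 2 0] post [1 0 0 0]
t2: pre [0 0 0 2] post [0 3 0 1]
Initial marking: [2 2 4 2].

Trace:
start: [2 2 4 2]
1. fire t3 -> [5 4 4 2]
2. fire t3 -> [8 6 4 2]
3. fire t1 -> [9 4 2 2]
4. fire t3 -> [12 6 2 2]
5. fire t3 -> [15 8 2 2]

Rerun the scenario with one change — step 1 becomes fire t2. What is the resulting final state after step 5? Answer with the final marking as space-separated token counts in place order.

12 9 2 1

(re-executing from step 1 with the substitution; state before step 1: [2 2 4 2])
1. fire t2 -> [2 5 4 1]
2. fire t3 -> [5 7 4 1]
3. fire t1 -> [6 5 2 1]
4. fire t3 -> [9 7 2 1]
5. fire t3 -> [12 9 2 1]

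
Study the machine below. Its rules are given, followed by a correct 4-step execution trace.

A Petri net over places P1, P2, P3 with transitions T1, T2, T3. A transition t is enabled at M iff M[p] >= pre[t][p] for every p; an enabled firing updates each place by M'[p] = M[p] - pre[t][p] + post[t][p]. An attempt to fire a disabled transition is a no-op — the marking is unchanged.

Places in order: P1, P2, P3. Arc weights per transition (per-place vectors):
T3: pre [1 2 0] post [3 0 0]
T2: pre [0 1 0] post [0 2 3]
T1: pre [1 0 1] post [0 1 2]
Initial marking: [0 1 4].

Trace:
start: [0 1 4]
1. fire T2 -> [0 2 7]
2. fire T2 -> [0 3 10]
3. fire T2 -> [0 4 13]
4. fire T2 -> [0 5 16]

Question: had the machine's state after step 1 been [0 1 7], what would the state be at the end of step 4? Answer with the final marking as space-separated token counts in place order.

0 4 16

state after step 1 := [0 1 7]
2. fire T2 -> [0 2 10]
3. fire T2 -> [0 3 13]
4. fire T2 -> [0 4 16]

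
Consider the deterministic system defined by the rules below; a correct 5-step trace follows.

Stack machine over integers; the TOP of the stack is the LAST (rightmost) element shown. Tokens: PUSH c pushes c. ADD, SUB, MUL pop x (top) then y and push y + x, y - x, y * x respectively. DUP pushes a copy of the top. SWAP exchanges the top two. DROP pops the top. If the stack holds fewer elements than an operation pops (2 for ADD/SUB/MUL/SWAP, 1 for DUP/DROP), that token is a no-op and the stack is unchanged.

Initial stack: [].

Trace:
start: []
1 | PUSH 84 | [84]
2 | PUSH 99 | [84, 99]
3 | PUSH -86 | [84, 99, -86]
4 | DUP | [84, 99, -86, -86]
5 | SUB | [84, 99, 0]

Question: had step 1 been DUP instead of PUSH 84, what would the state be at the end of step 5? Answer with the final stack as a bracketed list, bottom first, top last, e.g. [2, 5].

[99, 0]

(re-executing from step 1 with the substitution; state before step 1: [])
1 | DUP | []
2 | PUSH 99 | [99]
3 | PUSH -86 | [99, -86]
4 | DUP | [99, -86, -86]
5 | SUB | [99, 0]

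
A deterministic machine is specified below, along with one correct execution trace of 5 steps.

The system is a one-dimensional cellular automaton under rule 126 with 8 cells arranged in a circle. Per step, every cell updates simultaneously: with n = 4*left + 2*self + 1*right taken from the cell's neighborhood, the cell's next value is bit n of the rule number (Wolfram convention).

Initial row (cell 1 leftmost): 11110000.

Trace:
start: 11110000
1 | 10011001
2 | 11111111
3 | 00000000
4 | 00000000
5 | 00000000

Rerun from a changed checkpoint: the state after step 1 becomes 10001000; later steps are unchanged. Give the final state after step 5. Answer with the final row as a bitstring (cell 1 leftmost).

01110111

state after step 1 := 10001000
2 | 11011101
3 | 01110111
4 | 11011101
5 | 01110111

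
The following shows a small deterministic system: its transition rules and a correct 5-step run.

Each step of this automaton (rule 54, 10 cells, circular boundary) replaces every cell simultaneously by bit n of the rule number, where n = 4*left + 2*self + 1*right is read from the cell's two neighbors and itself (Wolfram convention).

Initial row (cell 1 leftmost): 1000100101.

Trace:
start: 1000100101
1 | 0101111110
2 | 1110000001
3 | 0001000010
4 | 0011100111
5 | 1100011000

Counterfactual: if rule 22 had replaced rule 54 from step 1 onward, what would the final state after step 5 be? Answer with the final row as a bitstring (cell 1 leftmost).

0000111111

(re-executing steps 1..5 under rule 22; state before step 1: 1000100101)
1 | 0101111100
2 | 1100000010
3 | 0010000110
4 | 0111001001
5 | 0000111111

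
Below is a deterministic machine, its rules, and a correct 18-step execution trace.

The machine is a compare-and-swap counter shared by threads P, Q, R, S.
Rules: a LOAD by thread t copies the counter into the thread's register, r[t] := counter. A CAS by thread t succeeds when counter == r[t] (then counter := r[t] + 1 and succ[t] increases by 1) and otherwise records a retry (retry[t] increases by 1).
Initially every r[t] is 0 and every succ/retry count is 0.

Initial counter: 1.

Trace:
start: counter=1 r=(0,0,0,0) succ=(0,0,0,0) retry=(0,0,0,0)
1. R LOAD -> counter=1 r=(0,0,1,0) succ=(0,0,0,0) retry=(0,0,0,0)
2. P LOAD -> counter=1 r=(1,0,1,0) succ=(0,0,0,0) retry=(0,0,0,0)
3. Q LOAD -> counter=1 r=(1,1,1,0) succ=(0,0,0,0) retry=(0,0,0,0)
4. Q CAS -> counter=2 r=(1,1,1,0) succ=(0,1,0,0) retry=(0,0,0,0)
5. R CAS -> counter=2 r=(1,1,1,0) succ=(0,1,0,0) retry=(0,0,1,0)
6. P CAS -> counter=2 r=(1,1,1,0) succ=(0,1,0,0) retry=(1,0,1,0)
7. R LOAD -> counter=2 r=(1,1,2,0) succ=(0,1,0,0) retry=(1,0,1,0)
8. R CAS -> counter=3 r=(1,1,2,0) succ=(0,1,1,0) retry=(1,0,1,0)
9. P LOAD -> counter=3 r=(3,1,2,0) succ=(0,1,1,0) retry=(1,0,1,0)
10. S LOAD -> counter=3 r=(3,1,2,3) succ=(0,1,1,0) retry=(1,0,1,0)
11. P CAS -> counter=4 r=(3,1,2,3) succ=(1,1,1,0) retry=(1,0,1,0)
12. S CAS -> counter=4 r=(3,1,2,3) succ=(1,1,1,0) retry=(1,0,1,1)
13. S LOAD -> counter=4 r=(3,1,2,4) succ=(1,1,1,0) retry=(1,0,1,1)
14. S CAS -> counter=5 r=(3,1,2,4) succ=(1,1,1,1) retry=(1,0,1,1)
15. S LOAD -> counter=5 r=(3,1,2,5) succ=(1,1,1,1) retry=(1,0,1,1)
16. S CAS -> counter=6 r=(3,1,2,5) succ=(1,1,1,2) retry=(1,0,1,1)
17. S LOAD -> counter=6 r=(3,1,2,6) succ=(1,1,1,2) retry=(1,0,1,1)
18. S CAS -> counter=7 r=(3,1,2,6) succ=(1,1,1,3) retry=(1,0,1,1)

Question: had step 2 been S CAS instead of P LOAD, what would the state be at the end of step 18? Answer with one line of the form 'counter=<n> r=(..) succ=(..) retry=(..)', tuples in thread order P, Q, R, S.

counter=7 r=(3,1,2,6) succ=(1,1,1,3) retry=(1,0,1,2)

(re-executing from step 2 with the substitution; state before step 2: counter=1 r=(0,0,1,0) succ=(0,0,0,0) retry=(0,0,0,0))
2. S CAS -> counter=1 r=(0,0,1,0) succ=(0,0,0,0) retry=(0,0,0,1)
3. Q LOAD -> counter=1 r=(0,1,1,0) succ=(0,0,0,0) retry=(0,0,0,1)
4. Q CAS -> counter=2 r=(0,1,1,0) succ=(0,1,0,0) retry=(0,0,0,1)
5. R CAS -> counter=2 r=(0,1,1,0) succ=(0,1,0,0) retry=(0,0,1,1)
6. P CAS -> counter=2 r=(0,1,1,0) succ=(0,1,0,0) retry=(1,0,1,1)
7. R LOAD -> counter=2 r=(0,1,2,0) succ=(0,1,0,0) retry=(1,0,1,1)
8. R CAS -> counter=3 r=(0,1,2,0) succ=(0,1,1,0) retry=(1,0,1,1)
9. P LOAD -> counter=3 r=(3,1,2,0) succ=(0,1,1,0) retry=(1,0,1,1)
10. S LOAD -> counter=3 r=(3,1,2,3) succ=(0,1,1,0) retry=(1,0,1,1)
11. P CAS -> counter=4 r=(3,1,2,3) succ=(1,1,1,0) retry=(1,0,1,1)
12. S CAS -> counter=4 r=(3,1,2,3) succ=(1,1,1,0) retry=(1,0,1,2)
13. S LOAD -> counter=4 r=(3,1,2,4) succ=(1,1,1,0) retry=(1,0,1,2)
14. S CAS -> counter=5 r=(3,1,2,4) succ=(1,1,1,1) retry=(1,0,1,2)
15. S LOAD -> counter=5 r=(3,1,2,5) succ=(1,1,1,1) retry=(1,0,1,2)
16. S CAS -> counter=6 r=(3,1,2,5) succ=(1,1,1,2) retry=(1,0,1,2)
17. S LOAD -> counter=6 r=(3,1,2,6) succ=(1,1,1,2) retry=(1,0,1,2)
18. S CAS -> counter=7 r=(3,1,2,6) succ=(1,1,1,3) retry=(1,0,1,2)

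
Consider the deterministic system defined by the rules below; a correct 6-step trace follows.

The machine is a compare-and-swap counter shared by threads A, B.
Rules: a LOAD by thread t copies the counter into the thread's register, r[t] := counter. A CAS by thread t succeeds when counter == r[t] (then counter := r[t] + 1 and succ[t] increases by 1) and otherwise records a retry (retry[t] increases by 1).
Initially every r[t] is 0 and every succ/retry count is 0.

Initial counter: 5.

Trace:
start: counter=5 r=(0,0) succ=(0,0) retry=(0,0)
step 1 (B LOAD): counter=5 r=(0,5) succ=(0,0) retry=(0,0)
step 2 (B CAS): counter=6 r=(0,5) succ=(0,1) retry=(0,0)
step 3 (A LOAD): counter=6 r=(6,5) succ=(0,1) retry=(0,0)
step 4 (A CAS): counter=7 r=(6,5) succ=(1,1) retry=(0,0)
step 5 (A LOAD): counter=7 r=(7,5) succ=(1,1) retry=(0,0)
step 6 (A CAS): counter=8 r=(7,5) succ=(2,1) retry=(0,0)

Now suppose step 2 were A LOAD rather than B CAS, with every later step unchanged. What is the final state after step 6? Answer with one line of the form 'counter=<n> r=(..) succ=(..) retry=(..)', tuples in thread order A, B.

(re-executing from step 2 with the substitution; state before step 2: counter=5 r=(0,5) succ=(0,0) retry=(0,0))
step 2 (A LOAD): counter=5 r=(5,5) succ=(0,0) retry=(0,0)
step 3 (A LOAD): counter=5 r=(5,5) succ=(0,0) retry=(0,0)
step 4 (A CAS): counter=6 r=(5,5) succ=(1,0) retry=(0,0)
step 5 (A LOAD): counter=6 r=(6,5) succ=(1,0) retry=(0,0)
step 6 (A CAS): counter=7 r=(6,5) succ=(2,0) retry=(0,0)

counter=7 r=(6,5) succ=(2,0) retry=(0,0)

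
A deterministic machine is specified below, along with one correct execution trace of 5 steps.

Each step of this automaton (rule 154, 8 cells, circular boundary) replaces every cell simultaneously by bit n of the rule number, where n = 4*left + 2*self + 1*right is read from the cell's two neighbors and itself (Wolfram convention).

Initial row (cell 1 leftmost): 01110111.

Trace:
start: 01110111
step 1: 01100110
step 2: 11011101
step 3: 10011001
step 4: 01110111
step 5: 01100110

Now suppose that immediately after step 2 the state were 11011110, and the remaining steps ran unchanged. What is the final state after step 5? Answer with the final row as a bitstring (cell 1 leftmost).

state after step 2 := 11011110
step 3: 10011100
step 4: 01111011
step 5: 01110010

01110010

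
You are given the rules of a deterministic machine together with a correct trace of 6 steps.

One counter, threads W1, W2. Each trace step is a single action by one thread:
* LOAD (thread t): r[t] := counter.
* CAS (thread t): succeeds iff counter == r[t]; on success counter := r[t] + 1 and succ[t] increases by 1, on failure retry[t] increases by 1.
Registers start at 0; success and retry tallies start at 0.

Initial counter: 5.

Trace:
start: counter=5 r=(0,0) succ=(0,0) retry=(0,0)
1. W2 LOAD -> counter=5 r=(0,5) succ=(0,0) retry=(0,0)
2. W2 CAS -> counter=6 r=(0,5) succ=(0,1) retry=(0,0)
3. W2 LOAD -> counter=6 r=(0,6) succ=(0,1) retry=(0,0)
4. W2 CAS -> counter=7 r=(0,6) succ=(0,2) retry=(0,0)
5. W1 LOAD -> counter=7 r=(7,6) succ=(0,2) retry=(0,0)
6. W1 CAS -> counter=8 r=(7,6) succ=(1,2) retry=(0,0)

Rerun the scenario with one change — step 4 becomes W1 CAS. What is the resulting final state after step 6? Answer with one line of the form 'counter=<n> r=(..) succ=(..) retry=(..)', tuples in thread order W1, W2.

counter=7 r=(6,6) succ=(1,1) retry=(1,0)

(re-executing from step 4 with the substitution; state before step 4: counter=6 r=(0,6) succ=(0,1) retry=(0,0))
4. W1 CAS -> counter=6 r=(0,6) succ=(0,1) retry=(1,0)
5. W1 LOAD -> counter=6 r=(6,6) succ=(0,1) retry=(1,0)
6. W1 CAS -> counter=7 r=(6,6) succ=(1,1) retry=(1,0)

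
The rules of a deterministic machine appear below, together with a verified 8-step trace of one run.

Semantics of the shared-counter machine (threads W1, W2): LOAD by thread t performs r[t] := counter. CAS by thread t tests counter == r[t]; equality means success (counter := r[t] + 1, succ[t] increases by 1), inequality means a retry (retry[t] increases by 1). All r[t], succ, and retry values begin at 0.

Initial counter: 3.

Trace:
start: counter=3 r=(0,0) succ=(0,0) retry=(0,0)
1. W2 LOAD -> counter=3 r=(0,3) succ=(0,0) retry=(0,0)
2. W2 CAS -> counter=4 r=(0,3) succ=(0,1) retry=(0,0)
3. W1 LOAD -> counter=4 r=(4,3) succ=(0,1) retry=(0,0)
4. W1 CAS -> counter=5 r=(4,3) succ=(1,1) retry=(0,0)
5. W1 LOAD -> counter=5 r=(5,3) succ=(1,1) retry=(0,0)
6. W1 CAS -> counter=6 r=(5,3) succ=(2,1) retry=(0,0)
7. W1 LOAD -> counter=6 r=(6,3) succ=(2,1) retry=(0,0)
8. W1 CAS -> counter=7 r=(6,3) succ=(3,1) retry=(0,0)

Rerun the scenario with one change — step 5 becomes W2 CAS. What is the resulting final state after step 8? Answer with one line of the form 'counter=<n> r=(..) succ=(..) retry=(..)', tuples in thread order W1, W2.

(re-executing from step 5 with the substitution; state before step 5: counter=5 r=(4,3) succ=(1,1) retry=(0,0))
5. W2 CAS -> counter=5 r=(4,3) succ=(1,1) retry=(0,1)
6. W1 CAS -> counter=5 r=(4,3) succ=(1,1) retry=(1,1)
7. W1 LOAD -> counter=5 r=(5,3) succ=(1,1) retry=(1,1)
8. W1 CAS -> counter=6 r=(5,3) succ=(2,1) retry=(1,1)

counter=6 r=(5,3) succ=(2,1) retry=(1,1)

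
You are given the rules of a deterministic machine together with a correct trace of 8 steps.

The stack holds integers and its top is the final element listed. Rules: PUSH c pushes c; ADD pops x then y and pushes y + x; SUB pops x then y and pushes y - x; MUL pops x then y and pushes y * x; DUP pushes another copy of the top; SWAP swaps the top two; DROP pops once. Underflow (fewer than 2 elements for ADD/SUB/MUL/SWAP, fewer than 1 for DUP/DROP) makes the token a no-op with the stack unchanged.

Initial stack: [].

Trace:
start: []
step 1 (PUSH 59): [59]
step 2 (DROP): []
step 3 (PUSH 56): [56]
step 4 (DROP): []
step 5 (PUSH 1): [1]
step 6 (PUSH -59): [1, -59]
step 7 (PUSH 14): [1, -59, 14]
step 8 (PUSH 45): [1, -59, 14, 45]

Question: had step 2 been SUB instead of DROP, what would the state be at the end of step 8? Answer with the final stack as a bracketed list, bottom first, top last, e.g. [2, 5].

[59, 1, -59, 14, 45]

(re-executing from step 2 with the substitution; state before step 2: [59])
step 2 (SUB): [59]
step 3 (PUSH 56): [59, 56]
step 4 (DROP): [59]
step 5 (PUSH 1): [59, 1]
step 6 (PUSH -59): [59, 1, -59]
step 7 (PUSH 14): [59, 1, -59, 14]
step 8 (PUSH 45): [59, 1, -59, 14, 45]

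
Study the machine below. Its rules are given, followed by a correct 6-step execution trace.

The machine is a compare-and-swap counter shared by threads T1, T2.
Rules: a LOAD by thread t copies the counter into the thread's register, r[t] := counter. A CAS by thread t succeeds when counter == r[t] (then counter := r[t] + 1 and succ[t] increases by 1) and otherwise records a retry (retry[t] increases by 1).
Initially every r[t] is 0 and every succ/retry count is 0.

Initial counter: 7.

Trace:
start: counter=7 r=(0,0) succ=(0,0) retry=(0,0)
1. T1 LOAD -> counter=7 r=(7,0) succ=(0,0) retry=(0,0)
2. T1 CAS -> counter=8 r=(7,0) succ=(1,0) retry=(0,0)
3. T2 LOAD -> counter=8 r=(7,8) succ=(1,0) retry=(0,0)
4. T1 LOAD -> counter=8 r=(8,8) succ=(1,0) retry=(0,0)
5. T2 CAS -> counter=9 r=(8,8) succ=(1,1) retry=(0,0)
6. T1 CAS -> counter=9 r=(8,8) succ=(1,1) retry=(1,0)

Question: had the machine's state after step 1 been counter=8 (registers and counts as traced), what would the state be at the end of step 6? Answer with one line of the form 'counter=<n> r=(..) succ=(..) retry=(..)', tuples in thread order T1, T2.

state after step 1 := counter=8 r=(7,0) succ=(0,0) retry=(0,0)
2. T1 CAS -> counter=8 r=(7,0) succ=(0,0) retry=(1,0)
3. T2 LOAD -> counter=8 r=(7,8) succ=(0,0) retry=(1,0)
4. T1 LOAD -> counter=8 r=(8,8) succ=(0,0) retry=(1,0)
5. T2 CAS -> counter=9 r=(8,8) succ=(0,1) retry=(1,0)
6. T1 CAS -> counter=9 r=(8,8) succ=(0,1) retry=(2,0)

counter=9 r=(8,8) succ=(0,1) retry=(2,0)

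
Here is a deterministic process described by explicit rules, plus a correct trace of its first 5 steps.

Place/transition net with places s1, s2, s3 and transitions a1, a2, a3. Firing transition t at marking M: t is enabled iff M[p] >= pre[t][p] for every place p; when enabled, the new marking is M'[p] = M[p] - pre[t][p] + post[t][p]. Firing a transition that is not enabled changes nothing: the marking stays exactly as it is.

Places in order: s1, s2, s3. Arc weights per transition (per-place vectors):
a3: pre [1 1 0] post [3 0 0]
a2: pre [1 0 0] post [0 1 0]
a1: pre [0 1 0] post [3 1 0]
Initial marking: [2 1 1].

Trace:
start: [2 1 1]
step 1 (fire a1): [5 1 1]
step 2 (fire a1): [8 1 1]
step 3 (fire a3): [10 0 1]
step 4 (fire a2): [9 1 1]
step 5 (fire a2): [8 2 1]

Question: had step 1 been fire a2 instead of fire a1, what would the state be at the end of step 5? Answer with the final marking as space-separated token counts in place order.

4 3 1

(re-executing from step 1 with the substitution; state before step 1: [2 1 1])
step 1 (fire a2): [1 2 1]
step 2 (fire a1): [4 2 1]
step 3 (fire a3): [6 1 1]
step 4 (fire a2): [5 2 1]
step 5 (fire a2): [4 3 1]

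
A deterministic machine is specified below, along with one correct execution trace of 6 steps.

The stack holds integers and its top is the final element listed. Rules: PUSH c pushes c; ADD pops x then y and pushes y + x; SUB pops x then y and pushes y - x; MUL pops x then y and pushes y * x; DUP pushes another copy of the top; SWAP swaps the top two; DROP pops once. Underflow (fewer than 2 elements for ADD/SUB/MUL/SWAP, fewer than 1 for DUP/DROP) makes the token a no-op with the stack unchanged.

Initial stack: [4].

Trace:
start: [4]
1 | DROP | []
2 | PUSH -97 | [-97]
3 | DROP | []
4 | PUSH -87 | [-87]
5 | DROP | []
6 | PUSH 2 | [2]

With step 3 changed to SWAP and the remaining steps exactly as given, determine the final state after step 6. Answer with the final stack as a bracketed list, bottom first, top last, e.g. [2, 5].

[-97, 2]

(re-executing from step 3 with the substitution; state before step 3: [-97])
3 | SWAP | [-97]
4 | PUSH -87 | [-97, -87]
5 | DROP | [-97]
6 | PUSH 2 | [-97, 2]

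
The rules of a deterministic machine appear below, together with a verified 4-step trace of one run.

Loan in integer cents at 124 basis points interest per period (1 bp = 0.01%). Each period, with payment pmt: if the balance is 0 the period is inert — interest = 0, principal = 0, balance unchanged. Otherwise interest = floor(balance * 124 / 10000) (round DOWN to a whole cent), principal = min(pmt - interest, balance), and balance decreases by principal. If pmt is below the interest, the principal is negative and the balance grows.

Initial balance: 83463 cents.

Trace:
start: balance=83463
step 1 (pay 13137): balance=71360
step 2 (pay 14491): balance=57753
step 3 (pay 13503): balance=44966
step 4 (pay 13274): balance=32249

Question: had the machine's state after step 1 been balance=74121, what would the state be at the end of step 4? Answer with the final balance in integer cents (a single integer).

state after step 1 := balance=74121
step 2 (pay 14491): balance=60549
step 3 (pay 13503): balance=47796
step 4 (pay 13274): balance=35114

35114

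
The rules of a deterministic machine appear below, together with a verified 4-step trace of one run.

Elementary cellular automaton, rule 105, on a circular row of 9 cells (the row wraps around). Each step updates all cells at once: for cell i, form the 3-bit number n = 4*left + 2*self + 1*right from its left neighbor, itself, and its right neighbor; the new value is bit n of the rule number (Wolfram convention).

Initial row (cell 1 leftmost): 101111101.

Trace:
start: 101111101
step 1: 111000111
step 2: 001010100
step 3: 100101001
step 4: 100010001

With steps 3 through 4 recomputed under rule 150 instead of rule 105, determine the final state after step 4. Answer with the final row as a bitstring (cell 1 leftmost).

100010001

(re-executing steps 3..4 under rule 150; state before step 3: 001010100)
step 3: 011010110
step 4: 100010001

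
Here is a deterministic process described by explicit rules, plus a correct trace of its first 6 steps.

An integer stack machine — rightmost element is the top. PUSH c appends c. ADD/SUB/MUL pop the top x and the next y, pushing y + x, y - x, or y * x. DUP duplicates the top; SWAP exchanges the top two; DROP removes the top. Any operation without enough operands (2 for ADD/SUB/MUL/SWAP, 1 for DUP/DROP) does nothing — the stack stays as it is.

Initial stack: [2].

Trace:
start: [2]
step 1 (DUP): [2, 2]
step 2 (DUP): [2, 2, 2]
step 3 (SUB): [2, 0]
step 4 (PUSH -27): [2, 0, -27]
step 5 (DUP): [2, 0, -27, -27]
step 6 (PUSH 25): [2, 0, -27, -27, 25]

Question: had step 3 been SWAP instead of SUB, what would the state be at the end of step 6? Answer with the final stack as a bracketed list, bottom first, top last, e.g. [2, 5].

[2, 2, 2, -27, -27, 25]

(re-executing from step 3 with the substitution; state before step 3: [2, 2, 2])
step 3 (SWAP): [2, 2, 2]
step 4 (PUSH -27): [2, 2, 2, -27]
step 5 (DUP): [2, 2, 2, -27, -27]
step 6 (PUSH 25): [2, 2, 2, -27, -27, 25]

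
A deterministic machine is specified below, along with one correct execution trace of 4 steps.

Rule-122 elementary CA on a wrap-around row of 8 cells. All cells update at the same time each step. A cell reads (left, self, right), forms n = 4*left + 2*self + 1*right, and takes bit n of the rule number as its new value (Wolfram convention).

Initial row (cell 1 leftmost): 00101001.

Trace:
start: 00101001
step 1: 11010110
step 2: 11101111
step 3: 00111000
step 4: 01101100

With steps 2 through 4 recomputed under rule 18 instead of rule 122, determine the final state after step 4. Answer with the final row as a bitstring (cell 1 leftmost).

00000000

(re-executing steps 2..4 under rule 18; state before step 2: 11010110)
step 2: 00000000
step 3: 00000000
step 4: 00000000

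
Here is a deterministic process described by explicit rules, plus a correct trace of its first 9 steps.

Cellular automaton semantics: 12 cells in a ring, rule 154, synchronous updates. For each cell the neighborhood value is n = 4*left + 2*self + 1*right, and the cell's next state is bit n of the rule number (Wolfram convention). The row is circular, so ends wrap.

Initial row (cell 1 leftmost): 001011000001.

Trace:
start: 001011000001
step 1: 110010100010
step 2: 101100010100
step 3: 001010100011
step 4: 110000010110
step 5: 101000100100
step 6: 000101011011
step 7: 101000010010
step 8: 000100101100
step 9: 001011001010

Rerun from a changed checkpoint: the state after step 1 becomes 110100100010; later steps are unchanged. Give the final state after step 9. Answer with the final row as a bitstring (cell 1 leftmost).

state after step 1 := 110100100010
step 2: 100011010100
step 3: 010110000011
step 4: 000101000110
step 5: 001000101101
step 6: 110101001000
step 7: 100000110101
step 8: 010001100001
step 9: 001011010010

001011010010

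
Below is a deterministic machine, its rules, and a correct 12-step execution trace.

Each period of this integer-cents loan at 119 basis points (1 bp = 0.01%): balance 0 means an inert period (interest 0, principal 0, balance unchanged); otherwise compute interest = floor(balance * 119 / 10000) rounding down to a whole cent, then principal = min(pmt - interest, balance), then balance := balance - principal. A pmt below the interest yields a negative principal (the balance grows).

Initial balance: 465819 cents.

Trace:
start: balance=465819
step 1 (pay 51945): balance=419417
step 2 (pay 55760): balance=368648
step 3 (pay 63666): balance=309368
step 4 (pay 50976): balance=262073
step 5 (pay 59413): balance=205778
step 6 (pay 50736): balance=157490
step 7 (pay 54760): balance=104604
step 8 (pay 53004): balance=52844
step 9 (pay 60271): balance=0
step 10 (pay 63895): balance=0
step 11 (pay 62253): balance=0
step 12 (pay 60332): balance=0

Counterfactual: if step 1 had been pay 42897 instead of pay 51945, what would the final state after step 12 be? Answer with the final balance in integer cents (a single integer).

0

(re-executing from step 1 with the substitution; state before step 1: balance=465819)
step 1 (pay 42897): balance=428465
step 2 (pay 55760): balance=377803
step 3 (pay 63666): balance=318632
step 4 (pay 50976): balance=271447
step 5 (pay 59413): balance=215264
step 6 (pay 50736): balance=167089
step 7 (pay 54760): balance=114317
step 8 (pay 53004): balance=62673
step 9 (pay 60271): balance=3147
step 10 (pay 63895): balance=0
step 11 (pay 62253): balance=0
step 12 (pay 60332): balance=0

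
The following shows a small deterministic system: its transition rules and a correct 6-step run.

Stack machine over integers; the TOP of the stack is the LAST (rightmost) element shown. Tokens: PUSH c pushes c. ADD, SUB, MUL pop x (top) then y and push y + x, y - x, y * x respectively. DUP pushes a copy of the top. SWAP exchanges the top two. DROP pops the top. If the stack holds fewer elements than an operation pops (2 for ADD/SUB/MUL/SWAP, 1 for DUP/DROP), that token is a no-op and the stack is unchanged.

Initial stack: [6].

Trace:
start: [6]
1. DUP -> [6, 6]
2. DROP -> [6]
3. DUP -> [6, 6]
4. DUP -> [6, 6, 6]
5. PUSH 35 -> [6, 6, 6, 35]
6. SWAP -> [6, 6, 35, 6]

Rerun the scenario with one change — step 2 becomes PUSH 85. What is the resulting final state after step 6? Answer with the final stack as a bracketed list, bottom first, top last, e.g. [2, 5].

[6, 6, 85, 85, 35, 85]

(re-executing from step 2 with the substitution; state before step 2: [6, 6])
2. PUSH 85 -> [6, 6, 85]
3. DUP -> [6, 6, 85, 85]
4. DUP -> [6, 6, 85, 85, 85]
5. PUSH 35 -> [6, 6, 85, 85, 85, 35]
6. SWAP -> [6, 6, 85, 85, 35, 85]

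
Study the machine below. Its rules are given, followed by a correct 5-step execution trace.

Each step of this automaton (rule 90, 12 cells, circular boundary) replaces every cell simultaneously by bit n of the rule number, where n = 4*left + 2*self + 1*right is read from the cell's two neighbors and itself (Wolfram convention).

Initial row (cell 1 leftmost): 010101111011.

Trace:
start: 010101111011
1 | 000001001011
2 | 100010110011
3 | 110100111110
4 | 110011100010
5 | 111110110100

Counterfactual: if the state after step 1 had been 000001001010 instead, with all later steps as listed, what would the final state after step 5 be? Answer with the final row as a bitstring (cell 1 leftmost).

state after step 1 := 000001001010
2 | 000010110001
3 | 100100111010
4 | 011011101000
5 | 111010100100

111010100100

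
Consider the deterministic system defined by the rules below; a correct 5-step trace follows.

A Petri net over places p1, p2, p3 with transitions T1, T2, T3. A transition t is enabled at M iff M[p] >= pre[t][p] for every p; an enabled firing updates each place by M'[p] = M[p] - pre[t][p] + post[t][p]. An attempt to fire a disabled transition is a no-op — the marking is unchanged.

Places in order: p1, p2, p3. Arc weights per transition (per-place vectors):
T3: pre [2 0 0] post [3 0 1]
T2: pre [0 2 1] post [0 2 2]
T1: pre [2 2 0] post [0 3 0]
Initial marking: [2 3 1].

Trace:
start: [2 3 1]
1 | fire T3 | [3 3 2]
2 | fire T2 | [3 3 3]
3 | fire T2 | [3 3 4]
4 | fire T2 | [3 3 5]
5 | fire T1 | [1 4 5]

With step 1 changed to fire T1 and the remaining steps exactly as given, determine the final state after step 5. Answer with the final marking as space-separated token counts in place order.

(re-executing from step 1 with the substitution; state before step 1: [2 3 1])
1 | fire T1 | [0 4 1]
2 | fire T2 | [0 4 2]
3 | fire T2 | [0 4 3]
4 | fire T2 | [0 4 4]
5 | fire T1 | [0 4 4]

0 4 4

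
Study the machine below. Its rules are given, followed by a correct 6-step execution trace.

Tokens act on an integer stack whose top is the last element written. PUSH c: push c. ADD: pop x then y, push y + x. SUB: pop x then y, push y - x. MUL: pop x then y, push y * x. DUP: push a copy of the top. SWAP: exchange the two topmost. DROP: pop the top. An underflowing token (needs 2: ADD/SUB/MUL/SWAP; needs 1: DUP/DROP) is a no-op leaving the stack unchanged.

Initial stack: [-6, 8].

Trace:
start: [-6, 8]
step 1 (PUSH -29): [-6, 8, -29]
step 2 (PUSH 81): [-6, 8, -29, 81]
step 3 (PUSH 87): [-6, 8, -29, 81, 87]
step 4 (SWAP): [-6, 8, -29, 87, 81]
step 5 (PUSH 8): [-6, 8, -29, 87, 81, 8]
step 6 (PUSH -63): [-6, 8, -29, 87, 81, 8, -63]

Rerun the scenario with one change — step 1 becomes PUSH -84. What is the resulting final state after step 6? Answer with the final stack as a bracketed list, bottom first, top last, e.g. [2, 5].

[-6, 8, -84, 87, 81, 8, -63]

(re-executing from step 1 with the substitution; state before step 1: [-6, 8])
step 1 (PUSH -84): [-6, 8, -84]
step 2 (PUSH 81): [-6, 8, -84, 81]
step 3 (PUSH 87): [-6, 8, -84, 81, 87]
step 4 (SWAP): [-6, 8, -84, 87, 81]
step 5 (PUSH 8): [-6, 8, -84, 87, 81, 8]
step 6 (PUSH -63): [-6, 8, -84, 87, 81, 8, -63]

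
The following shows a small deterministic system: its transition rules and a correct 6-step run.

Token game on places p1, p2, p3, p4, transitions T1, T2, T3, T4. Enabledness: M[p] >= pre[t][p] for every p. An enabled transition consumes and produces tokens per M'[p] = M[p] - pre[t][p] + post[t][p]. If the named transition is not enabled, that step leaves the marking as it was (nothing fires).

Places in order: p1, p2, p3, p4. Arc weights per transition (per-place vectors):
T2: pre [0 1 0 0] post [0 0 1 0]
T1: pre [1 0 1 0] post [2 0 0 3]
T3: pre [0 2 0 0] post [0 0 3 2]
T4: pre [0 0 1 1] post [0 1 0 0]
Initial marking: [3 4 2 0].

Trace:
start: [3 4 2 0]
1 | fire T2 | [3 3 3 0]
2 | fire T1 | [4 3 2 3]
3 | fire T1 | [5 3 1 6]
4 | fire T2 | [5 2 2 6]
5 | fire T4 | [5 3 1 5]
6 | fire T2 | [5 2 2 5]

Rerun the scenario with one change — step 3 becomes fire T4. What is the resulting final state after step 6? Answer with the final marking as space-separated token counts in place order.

4 3 2 1

(re-executing from step 3 with the substitution; state before step 3: [4 3 2 3])
3 | fire T4 | [4 4 1 2]
4 | fire T2 | [4 3 2 2]
5 | fire T4 | [4 4 1 1]
6 | fire T2 | [4 3 2 1]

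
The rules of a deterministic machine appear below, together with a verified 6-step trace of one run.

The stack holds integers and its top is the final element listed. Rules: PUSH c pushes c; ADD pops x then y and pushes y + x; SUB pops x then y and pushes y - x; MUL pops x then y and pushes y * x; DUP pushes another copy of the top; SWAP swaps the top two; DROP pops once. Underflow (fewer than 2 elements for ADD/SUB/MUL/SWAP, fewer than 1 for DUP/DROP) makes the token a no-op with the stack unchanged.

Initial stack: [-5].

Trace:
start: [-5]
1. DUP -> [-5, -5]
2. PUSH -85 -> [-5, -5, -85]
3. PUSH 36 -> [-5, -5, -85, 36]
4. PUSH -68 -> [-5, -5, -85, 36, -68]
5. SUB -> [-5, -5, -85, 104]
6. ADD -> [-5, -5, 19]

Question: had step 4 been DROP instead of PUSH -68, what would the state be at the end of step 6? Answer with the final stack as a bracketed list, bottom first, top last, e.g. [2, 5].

(re-executing from step 4 with the substitution; state before step 4: [-5, -5, -85, 36])
4. DROP -> [-5, -5, -85]
5. SUB -> [-5, 80]
6. ADD -> [75]

[75]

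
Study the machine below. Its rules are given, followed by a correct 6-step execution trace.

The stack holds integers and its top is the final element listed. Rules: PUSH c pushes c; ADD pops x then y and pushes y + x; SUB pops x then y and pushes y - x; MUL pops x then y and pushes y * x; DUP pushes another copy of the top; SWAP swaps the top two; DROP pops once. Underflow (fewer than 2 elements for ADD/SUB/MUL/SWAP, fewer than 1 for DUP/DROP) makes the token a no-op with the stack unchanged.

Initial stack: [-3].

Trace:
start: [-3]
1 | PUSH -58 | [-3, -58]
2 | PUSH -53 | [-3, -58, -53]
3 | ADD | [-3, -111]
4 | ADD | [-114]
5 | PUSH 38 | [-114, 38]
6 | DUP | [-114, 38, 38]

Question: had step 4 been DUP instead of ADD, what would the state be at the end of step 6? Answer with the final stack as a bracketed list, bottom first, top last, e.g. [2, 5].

(re-executing from step 4 with the substitution; state before step 4: [-3, -111])
4 | DUP | [-3, -111, -111]
5 | PUSH 38 | [-3, -111, -111, 38]
6 | DUP | [-3, -111, -111, 38, 38]

[-3, -111, -111, 38, 38]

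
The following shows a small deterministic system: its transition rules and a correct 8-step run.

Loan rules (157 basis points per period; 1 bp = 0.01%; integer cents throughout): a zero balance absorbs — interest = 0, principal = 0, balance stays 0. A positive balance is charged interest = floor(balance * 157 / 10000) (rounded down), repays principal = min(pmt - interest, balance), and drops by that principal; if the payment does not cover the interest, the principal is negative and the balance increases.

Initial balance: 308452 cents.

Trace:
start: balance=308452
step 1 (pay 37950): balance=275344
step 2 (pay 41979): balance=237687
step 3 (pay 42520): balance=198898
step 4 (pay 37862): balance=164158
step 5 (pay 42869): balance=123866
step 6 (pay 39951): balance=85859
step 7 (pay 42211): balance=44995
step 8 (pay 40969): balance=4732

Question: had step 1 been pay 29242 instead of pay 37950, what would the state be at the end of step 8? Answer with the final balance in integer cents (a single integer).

(re-executing from step 1 with the substitution; state before step 1: balance=308452)
step 1 (pay 29242): balance=284052
step 2 (pay 41979): balance=246532
step 3 (pay 42520): balance=207882
step 4 (pay 37862): balance=173283
step 5 (pay 42869): balance=133134
step 6 (pay 39951): balance=95273
step 7 (pay 42211): balance=54557
step 8 (pay 40969): balance=14444

14444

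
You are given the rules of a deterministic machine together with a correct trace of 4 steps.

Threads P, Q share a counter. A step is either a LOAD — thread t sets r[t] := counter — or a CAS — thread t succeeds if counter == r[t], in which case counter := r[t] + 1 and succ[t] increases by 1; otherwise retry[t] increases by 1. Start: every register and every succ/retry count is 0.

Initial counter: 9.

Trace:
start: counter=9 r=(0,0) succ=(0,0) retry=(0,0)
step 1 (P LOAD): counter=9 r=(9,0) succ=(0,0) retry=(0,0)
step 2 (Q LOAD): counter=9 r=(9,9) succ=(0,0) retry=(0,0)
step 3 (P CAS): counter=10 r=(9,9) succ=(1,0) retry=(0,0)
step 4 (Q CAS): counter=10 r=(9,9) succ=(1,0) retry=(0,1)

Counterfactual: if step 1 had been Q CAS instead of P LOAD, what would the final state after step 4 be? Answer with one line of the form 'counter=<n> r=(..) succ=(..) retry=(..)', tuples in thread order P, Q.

(re-executing from step 1 with the substitution; state before step 1: counter=9 r=(0,0) succ=(0,0) retry=(0,0))
step 1 (Q CAS): counter=9 r=(0,0) succ=(0,0) retry=(0,1)
step 2 (Q LOAD): counter=9 r=(0,9) succ=(0,0) retry=(0,1)
step 3 (P CAS): counter=9 r=(0,9) succ=(0,0) retry=(1,1)
step 4 (Q CAS): counter=10 r=(0,9) succ=(0,1) retry=(1,1)

counter=10 r=(0,9) succ=(0,1) retry=(1,1)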